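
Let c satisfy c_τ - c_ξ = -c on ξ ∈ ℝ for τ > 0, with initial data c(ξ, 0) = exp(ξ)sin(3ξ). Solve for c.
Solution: Substitute c = exp(ξ)u.
Then c_ξ = exp(ξ)(u_ξ + u), c_τ = exp(ξ)u_τ; substituting and dividing by exp(ξ), the lower-order terms cancel: u_τ - u_ξ = 0 (standard advection equation).
Data for u: u(ξ,0) = exp(-ξ)c(ξ,0) = sin(3ξ).
By characteristics (dξ/dτ = -1), u(ξ,τ) = f(ξ + τ) with f = u(·, 0).
So u(ξ,τ) = sin(3ξ + 3τ), and c(ξ,τ) = exp(ξ)u(ξ,τ).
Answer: c(ξ, τ) = exp(ξ)sin(3ξ + 3τ)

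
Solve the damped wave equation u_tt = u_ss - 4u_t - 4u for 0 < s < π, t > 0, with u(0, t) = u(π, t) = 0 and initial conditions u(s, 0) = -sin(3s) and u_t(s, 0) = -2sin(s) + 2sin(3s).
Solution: Substitute u = exp(-2t)w, i.e. w = exp(2t)u.
By the product rule, u_t = exp(-2t)(w_t - 2w), u_tt = exp(-2t)(w_tt - 4w_t + 4w), u_ss = exp(-2t)w_ss.
Substituting into the PDE and dividing by exp(-2t): w_tt - 4w_t + 4w = w_ss - 4(w_t - 2w) - 4w.
The lower-order terms cancel, leaving the standard wave equation w_tt = w_ss.
Initial data for w: w(s,0) = u(s,0) = -sin(3s); w_t(s,0) = u_t(s,0) + 2u(s,0) = -2sin(s). The boundary conditions carry over: w(0,t) = w(π,t) = 0.
Solve for w:
  Using separation of variables w = X(s)T(t):
  Eigenfunctions: sin(ns), n = 1, 2, 3, ...
  General solution: w(s, t) = Σ [A_n cos(n t) + B_n sin(n t)] sin(ns)
  From w(s,0) = -sin(3s): A_3=-1. From w_t(s,0) = -2sin(s), using w_t(s,0) = Σ ω_n B_n sin(ns) with ω_n = n: B_1 = (-2)/1 = -2.
Hence w(s,t) = -2sin(s)sin(t) - sin(3s)cos(3t).
Transform back: u(s,t) = exp(-2t)w(s,t).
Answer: u(s, t) = -2exp(-2t)sin(s)sin(t) - exp(-2t)sin(3s)cos(3t)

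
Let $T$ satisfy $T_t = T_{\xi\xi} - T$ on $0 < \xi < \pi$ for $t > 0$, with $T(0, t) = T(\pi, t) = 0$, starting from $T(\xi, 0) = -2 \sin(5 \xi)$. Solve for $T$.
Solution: Substitute $T = e^{-t}u$, i.e. $u = e^{t}T$.
By the product rule, $T_t = e^{-t}(u_t - u)$, $T_{\xi\xi} = e^{-t}u_{\xi\xi}$.
Substituting into the PDE and dividing by $e^{-t}$: $u_t - u = u_{\xi\xi} - u$.
The lower-order terms cancel, leaving the standard heat equation $u_t = u_{\xi\xi}$.
Initial data for $u$: $u(\xi,0) = T(\xi,0) = -2 \sin(5 \xi)$. The boundary conditions carry over: $u(0,t) = u(\pi,t) = 0$.
Solve for $u$:
  Using separation of variables $u = X(\xi)G(t)$:
  Eigenfunctions: $\sin(n\xi)$, $n = 1, 2, 3, \ldots$
  General solution: $u(\xi, t) = \sum c_n \sin(n\xi) e^{-n^2 t}$
  Matching $u(\xi,0) = -2 \sin(5 \xi)$ term by term: $c_5=-2$.
Hence $u(\xi,t) = -2 e^{-25 t} \sin(5 \xi)$.
Transform back: $T(\xi,t) = e^{-t}u(\xi,t)$.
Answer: $T(\xi, t) = -2 e^{-26 t} \sin(5 \xi)$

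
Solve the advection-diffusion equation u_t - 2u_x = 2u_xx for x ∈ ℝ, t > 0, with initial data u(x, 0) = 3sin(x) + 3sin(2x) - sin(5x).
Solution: Moving frame: η = x + 2t, σ = t, u = w(η,σ), so u_t = w_σ + 2w_η and u_xx = w_ηη.
Hence u_t - 2u_x = w_σ and the PDE becomes the heat equation w_σ = 2w_ηη on η ∈ ℝ.
Initial data: w(η,0) = u(η,0) = 3sin(η) + 3sin(2η) - sin(5η). Each mode sin(nη) decays as exp(-2n²σ) on ℝ, so w(η,σ) = Σ c_n exp(-2n²σ) sin(nη) with c_1=3, c_2=3, c_5=-1: w(η,σ) = 3exp(-2σ)sin(η) + 3exp(-8σ)sin(2η) - exp(-50σ)sin(5η).
Substituting back: u(x,t) = w(x + 2t, t).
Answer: u(x, t) = 3exp(-2t)sin(2t + x) + 3exp(-8t)sin(4t + 2x) - exp(-50t)sin(10t + 5x)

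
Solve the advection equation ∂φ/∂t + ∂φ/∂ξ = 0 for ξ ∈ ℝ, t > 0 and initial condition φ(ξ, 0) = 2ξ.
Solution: By characteristics (dξ/dt = 1), φ(ξ,t) = f(ξ - t) with f = φ(·, 0).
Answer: φ(ξ, t) = -2t + 2ξ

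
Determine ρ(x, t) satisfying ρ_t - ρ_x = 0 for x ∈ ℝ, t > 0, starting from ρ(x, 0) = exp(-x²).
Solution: By characteristics (dx/dt = -1), ρ(x,t) = f(x + t) with f = ρ(·, 0).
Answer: ρ(x, t) = exp(-(t + x)²)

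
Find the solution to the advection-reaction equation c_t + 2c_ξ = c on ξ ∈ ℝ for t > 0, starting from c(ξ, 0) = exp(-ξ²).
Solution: Substitute c = exp(t)u, i.e. u = exp(-t)c.
By the product rule, c_t = exp(t)(u_t + u), c_ξ = exp(t)u_ξ.
Substituting into the PDE and dividing by exp(t): u_t + u + 2u_ξ = u.
The lower-order terms cancel, leaving the standard advection equation u_t + 2u_ξ = 0.
Initial data for u: u(ξ,0) = c(ξ,0) = exp(-ξ²).
Solve for u:
  By method of characteristics (waves move right with speed 2):
  Along characteristics ξ - 2t = const, u is constant, so u(ξ,t) = f(ξ - 2t) with f = u(·, 0).
Hence u(ξ,t) = exp(-(-2t + ξ)²).
Transform back: c(ξ,t) = exp(t)u(ξ,t).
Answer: c(ξ, t) = exp(t)exp(-(-2t + ξ)²)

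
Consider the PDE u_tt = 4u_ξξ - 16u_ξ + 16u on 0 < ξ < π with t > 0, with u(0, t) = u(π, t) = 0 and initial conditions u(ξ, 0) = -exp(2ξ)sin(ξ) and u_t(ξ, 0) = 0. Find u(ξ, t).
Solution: Substitute u = exp(2ξ)w.
Then u_ξ = exp(2ξ)(w_ξ + 2w), u_ξξ = exp(2ξ)(w_ξξ + 4w_ξ + 4w), u_tt = exp(2ξ)w_tt; substituting and dividing by exp(2ξ), the lower-order terms cancel: w_tt = 4w_ξξ (standard wave equation).
Data for w: w(ξ,0) = exp(-2ξ)u(ξ,0) = -sin(ξ); w_t(ξ,0) = exp(-2ξ)u_t(ξ,0) = 0. The boundary conditions carry over: w(0,t) = w(π,t) = 0.
Separating variables: w = Σ [A_n cos(ω_n t) + B_n sin(ω_n t)] sin(nξ), ω_n = 2n. From ICs: A_1=-1.
So w(ξ,t) = -sin(ξ)cos(2t), and u(ξ,t) = exp(2ξ)w(ξ,t).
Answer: u(ξ, t) = -exp(2ξ)sin(ξ)cos(2t)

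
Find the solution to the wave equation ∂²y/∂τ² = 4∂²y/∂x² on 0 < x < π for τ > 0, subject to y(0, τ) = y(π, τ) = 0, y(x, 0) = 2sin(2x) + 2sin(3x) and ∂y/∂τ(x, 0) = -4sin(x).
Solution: Using separation of variables y = X(x)T(τ):
Eigenfunctions: sin(nx), n = 1, 2, 3, ...
General solution: y(x, τ) = Σ [A_n cos(2n τ) + B_n sin(2n τ)] sin(nx)
From y(x,0) = 2sin(2x) + 2sin(3x): A_2=2, A_3=2. From y_τ(x,0) = -4sin(x), using y_τ(x,0) = Σ ω_n B_n sin(nx) with ω_n = 2n: B_1 = (-4)/2 = -2.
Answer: y(x, τ) = -2sin(x)sin(2τ) + 2sin(2x)cos(4τ) + 2sin(3x)cos(6τ)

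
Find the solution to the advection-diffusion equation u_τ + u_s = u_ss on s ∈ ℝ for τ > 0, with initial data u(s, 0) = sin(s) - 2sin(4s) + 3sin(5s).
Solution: Change to a moving frame: let η = s - τ, σ = τ and write u(s,τ) = w(η,σ).
By the chain rule u_τ = w_σ - w_η, u_s = w_η, u_ss = w_ηη.
Then u_τ + u_s = w_σ: the advection term cancels and the PDE becomes the heat equation w_σ = w_ηη on η ∈ ℝ.
Initial data: w(η,0) = u(η,0) = sin(η) - 2sin(4η) + 3sin(5η).
On η ∈ ℝ each mode satisfies (sin(nη))″ = -n² sin(nη), so exp(-n²σ) sin(nη) solves the heat equation; by superposition w(η,σ) = Σ c_n exp(-n²σ) sin(nη).
Reading off the coefficients: c_1=1, c_4=-2, c_5=3, so w(η,σ) = exp(-σ)sin(η) - 2exp(-16σ)sin(4η) + 3exp(-25σ)sin(5η).
Substituting back η = s - τ, σ = τ: u(s,τ) = w(s - τ, τ).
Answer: u(s, τ) = exp(-τ)sin(s - τ) - 2exp(-16τ)sin(4s - 4τ) + 3exp(-25τ)sin(5s - 5τ)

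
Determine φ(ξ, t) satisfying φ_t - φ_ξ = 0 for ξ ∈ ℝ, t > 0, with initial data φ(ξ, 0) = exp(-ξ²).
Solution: By method of characteristics (waves move left with speed 1):
Along characteristics ξ + t = const, φ is constant, so φ(ξ,t) = f(ξ + t) with f = φ(·, 0).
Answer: φ(ξ, t) = exp(-(t + ξ)²)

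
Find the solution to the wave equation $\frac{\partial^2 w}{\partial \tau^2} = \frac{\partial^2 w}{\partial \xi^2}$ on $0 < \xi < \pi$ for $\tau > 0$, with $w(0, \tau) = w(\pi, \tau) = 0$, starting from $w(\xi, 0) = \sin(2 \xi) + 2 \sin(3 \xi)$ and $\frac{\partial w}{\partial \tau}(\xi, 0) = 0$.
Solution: Using separation of variables $w = X(\xi)T(\tau)$:
Eigenfunctions: $\sin(n\xi)$, $n = 1, 2, 3, \ldots$
General solution: $w(\xi, \tau) = \sum [A_n \cos(n \tau) + B_n \sin(n \tau)] \sin(n\xi)$
From $w(\xi,0) = \sin(2 \xi) + 2 \sin(3 \xi)$: $A_2=1, A_3=2$. From $w_{\tau}(\xi,0) = 0$: all $B_n = 0$.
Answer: $w(\xi, \tau) = \sin(2 \xi) \cos(2 \tau) + 2 \sin(3 \xi) \cos(3 \tau)$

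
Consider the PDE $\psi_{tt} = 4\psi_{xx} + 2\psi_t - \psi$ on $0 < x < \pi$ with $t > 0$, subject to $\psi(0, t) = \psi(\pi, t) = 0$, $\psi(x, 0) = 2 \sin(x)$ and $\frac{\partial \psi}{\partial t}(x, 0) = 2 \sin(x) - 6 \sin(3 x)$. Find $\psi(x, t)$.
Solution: Substitute $\psi = e^{t}u$.
Then $\psi_t = e^{t}(u_t + u)$, $\psi_{tt} = e^{t}(u_{tt} + 2u_t + u)$, $\psi_{xx} = e^{t}u_{xx}$; substituting and dividing by $e^{t}$, the lower-order terms cancel: $u_{tt} = 4u_{xx}$ (standard wave equation).
Data for $u$: $u(x,0) = \psi(x,0) = 2 \sin(x)$; $u_t(x,0) = \psi_t(x,0) - \psi(x,0) = -6 \sin(3 x)$. The boundary conditions carry over: $u(0,t) = u(\pi,t) = 0$.
Separating variables: $u = \sum [A_n \cos(\omega_n t) + B_n \sin(\omega_n t)] \sin(nx)$, $\omega_n = 2n$. From ICs ($B_n$ = velocity coefficient / $\omega_n$): $A_1=2, B_3=-1$.
So $u(x,t) = - \sin(6 t) \sin(3 x) + 2 \sin(x) \cos(2 t)$, and $\psi(x,t) = e^{t}u(x,t)$.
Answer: $\psi(x, t) = - e^{t} \sin(6 t) \sin(3 x) + 2 e^{t} \sin(x) \cos(2 t)$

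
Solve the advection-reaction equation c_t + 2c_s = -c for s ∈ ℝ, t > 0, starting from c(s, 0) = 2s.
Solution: Substitute c = exp(-t)u, i.e. u = exp(t)c.
By the product rule, c_t = exp(-t)(u_t - u), c_s = exp(-t)u_s.
Substituting into the PDE and dividing by exp(-t): u_t - u + 2u_s = -u.
The lower-order terms cancel, leaving the standard advection equation u_t + 2u_s = 0.
Initial data for u: u(s,0) = c(s,0) = 2s.
Solve for u:
  By method of characteristics (waves move right with speed 2):
  Along characteristics s - 2t = const, u is constant, so u(s,t) = f(s - 2t) with f = u(·, 0).
Hence u(s,t) = 2s - 4t.
Transform back: c(s,t) = exp(-t)u(s,t).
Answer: c(s, t) = 2sexp(-t) - 4texp(-t)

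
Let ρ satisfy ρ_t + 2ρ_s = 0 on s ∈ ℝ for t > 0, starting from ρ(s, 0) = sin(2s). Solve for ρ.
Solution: By characteristics (ds/dt = 2), ρ(s,t) = f(s - 2t) with f = ρ(·, 0).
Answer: ρ(s, t) = sin(2s - 4t)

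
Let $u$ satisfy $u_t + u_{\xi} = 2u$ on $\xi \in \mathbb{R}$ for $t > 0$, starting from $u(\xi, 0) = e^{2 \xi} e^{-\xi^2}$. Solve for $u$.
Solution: Substitute $u = e^{2\xi}w$, i.e. $w = e^{-2\xi}u$.
By the product rule, $u_{\xi} = e^{2\xi}(w_{\xi} + 2w)$, $u_t = e^{2\xi}w_t$.
Substituting into the PDE and dividing by $e^{2\xi}$: $w_t + (w_{\xi} + 2w) = 2w$.
The lower-order terms cancel, leaving the standard advection equation $w_t + w_{\xi} = 0$.
Initial data for $w$: $w(\xi,0) = e^{-2\xi}u(\xi,0) = e^{-\xi^2}$.
Solve for $w$:
  By method of characteristics (waves move right with speed 1):
  Along characteristics $\xi - t =$ const, $w$ is constant, so $w(\xi,t) = f(\xi - t)$ with $f = w( \cdot , 0)$.
Hence $w(\xi,t) = e^{-(-t + \xi)^2}$.
Transform back: $u(\xi,t) = e^{2\xi}w(\xi,t)$.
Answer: $u(\xi, t) = e^{2 \xi} e^{-(\xi - t)^2}$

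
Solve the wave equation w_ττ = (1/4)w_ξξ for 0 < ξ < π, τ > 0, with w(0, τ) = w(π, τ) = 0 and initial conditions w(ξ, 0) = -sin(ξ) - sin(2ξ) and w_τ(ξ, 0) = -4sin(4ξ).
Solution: Using separation of variables w = X(ξ)T(τ):
Eigenfunctions: sin(nξ), n = 1, 2, 3, ...
General solution: w(ξ, τ) = Σ [A_n cos(n τ/2) + B_n sin(n τ/2)] sin(nξ)
From w(ξ,0) = -sin(ξ) - sin(2ξ): A_1=-1, A_2=-1. From w_τ(ξ,0) = -4sin(4ξ), using w_τ(ξ,0) = Σ ω_n B_n sin(nξ) with ω_n = n/2: B_4 = (-4)/2 = -2.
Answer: w(ξ, τ) = -sin(ξ)cos(τ/2) - sin(2ξ)cos(τ) - 2sin(4ξ)sin(2τ)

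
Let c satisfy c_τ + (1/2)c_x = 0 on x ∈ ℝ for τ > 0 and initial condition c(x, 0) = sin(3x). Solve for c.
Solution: By characteristics (dx/dτ = 1/2), c(x,τ) = f(x - (1/2)τ) with f = c(·, 0).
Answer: c(x, τ) = sin(3x - 3τ/2)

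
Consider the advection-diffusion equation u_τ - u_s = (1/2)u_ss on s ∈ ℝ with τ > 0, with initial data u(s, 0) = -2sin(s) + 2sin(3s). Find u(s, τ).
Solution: Moving frame: η = s + τ, σ = τ, u = w(η,σ), so u_τ = w_σ + w_η and u_ss = w_ηη.
Hence u_τ - u_s = w_σ and the PDE becomes the heat equation w_σ = (1/2)w_ηη on η ∈ ℝ.
Initial data: w(η,0) = u(η,0) = -2sin(η) + 2sin(3η). Each mode sin(nη) decays as exp(-n²σ/2) on ℝ, so w(η,σ) = Σ c_n exp(-n²σ/2) sin(nη) with c_1=-2, c_3=2: w(η,σ) = -2exp(-σ/2)sin(η) + 2exp(-9σ/2)sin(3η).
Substituting back: u(s,τ) = w(s + τ, τ).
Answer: u(s, τ) = -2exp(-τ/2)sin(s + τ) + 2exp(-9τ/2)sin(3s + 3τ)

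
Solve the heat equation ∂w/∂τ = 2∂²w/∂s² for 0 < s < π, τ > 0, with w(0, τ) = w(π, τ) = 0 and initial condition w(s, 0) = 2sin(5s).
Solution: Separating variables: w = Σ c_n exp(-2n²τ) sin(ns). From w(s,0) = 2sin(5s): c_5=2.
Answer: w(s, τ) = 2exp(-50τ)sin(5s)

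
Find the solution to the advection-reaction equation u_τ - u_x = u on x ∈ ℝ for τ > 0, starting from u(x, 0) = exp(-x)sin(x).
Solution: Substitute u = exp(-x)w, i.e. w = exp(x)u.
By the product rule, u_x = exp(-x)(w_x - w), u_τ = exp(-x)w_τ.
Substituting into the PDE and dividing by exp(-x): w_τ - (w_x - w) = w.
The lower-order terms cancel, leaving the standard advection equation w_τ - w_x = 0.
Initial data for w: w(x,0) = exp(x)u(x,0) = sin(x).
Solve for w:
  By method of characteristics (waves move left with speed 1):
  Along characteristics x + τ = const, w is constant, so w(x,τ) = f(x + τ) with f = w(·, 0).
Hence w(x,τ) = sin(x + τ).
Transform back: u(x,τ) = exp(-x)w(x,τ).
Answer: u(x, τ) = exp(-x)sin(x + τ)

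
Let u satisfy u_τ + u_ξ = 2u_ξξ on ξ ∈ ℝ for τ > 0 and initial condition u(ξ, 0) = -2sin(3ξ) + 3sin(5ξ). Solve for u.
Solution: Moving frame: η = ξ - τ, σ = τ, u = w(η,σ), so u_τ = w_σ - w_η and u_ξξ = w_ηη.
Hence u_τ + u_ξ = w_σ and the PDE becomes the heat equation w_σ = 2w_ηη on η ∈ ℝ.
Initial data: w(η,0) = u(η,0) = -2sin(3η) + 3sin(5η). Each mode sin(nη) decays as exp(-2n²σ) on ℝ, so w(η,σ) = Σ c_n exp(-2n²σ) sin(nη) with c_3=-2, c_5=3: w(η,σ) = -2exp(-18σ)sin(3η) + 3exp(-50σ)sin(5η).
Substituting back: u(ξ,τ) = w(ξ - τ, τ).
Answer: u(ξ, τ) = -2exp(-18τ)sin(3ξ - 3τ) + 3exp(-50τ)sin(5ξ - 5τ)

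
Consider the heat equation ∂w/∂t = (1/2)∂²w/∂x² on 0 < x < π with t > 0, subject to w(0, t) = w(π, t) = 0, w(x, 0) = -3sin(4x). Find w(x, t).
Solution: Separating variables: w = Σ c_n exp(-n²t/2) sin(nx). From w(x,0) = -3sin(4x): c_4=-3.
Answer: w(x, t) = -3exp(-8t)sin(4x)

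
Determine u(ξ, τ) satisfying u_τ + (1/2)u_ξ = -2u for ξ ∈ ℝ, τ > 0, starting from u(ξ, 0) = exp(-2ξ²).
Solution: Substitute u = exp(-2τ)w.
Then u_τ = exp(-2τ)(w_τ - 2w), u_ξ = exp(-2τ)w_ξ; substituting and dividing by exp(-2τ), the lower-order terms cancel: w_τ + (1/2)w_ξ = 0 (standard advection equation).
Data for w: w(ξ,0) = u(ξ,0) = exp(-2ξ²).
By characteristics (dξ/dτ = 1/2), w(ξ,τ) = f(ξ - (1/2)τ) with f = w(·, 0).
So w(ξ,τ) = exp(-2(ξ - τ/2)²), and u(ξ,τ) = exp(-2τ)w(ξ,τ).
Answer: u(ξ, τ) = exp(-2τ)exp(-2(ξ - τ/2)²)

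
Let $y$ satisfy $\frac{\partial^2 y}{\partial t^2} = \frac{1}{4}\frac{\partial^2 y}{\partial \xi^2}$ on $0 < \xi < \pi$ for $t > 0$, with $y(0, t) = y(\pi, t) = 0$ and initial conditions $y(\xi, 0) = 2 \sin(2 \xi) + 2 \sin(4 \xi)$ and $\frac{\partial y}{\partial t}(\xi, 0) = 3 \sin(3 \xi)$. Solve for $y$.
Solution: Separating variables: $y = \sum [A_n \cos(\omega_n t) + B_n \sin(\omega_n t)] \sin(n\xi)$, $\omega_n = n/2$. From ICs ($B_n$ = velocity coefficient / $\omega_n$): $A_2=2, A_4=2, B_3=2$.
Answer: $y(\xi, t) = 2 \sin(2 \xi) \cos(t) + 2 \sin(3 \xi) \sin(3 t/2) + 2 \sin(4 \xi) \cos(2 t)$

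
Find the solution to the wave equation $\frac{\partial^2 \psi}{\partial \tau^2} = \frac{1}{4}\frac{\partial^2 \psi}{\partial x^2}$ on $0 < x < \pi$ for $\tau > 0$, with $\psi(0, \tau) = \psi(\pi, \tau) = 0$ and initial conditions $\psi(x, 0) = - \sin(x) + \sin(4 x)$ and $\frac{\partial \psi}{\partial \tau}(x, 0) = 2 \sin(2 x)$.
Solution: Separating variables: $\psi = \sum [A_n \cos(\omega_n \tau) + B_n \sin(\omega_n \tau)] \sin(nx)$, $\omega_n = n/2$. From ICs ($B_n$ = velocity coefficient / $\omega_n$): $A_1=-1, A_4=1, B_2=2$.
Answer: $\psi(x, \tau) = 2 \sin(\tau) \sin(2 x) -  \sin(x) \cos(\tau/2) + \sin(4 x) \cos(2 \tau)$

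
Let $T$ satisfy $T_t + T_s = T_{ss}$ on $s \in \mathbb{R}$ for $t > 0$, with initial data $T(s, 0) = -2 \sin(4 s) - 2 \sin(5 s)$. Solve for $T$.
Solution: Moving frame: $\eta = s - t$, $\sigma = t$, $T = u(\eta,\sigma)$, so $T_t = u_{\sigma} - u_{\eta}$ and $T_{ss} = u_{\eta\eta}$.
Hence $T_t + T_s = u_{\sigma}$ and the PDE becomes the heat equation $u_{\sigma} = u_{\eta\eta}$ on $\eta \in \mathbb{R}$.
Initial data: $u(\eta,0) = T(\eta,0) = -2 \sin(4 \eta) - 2 \sin(5 \eta)$. Each mode $\sin(n\eta)$ decays as $e^{-n^2\sigma}$ on $\mathbb{R}$, so $u(\eta,\sigma) = \sum c_n e^{-n^2\sigma} \sin(n\eta)$ with $c_4=-2, c_5=-2$: $u(\eta,\sigma) = -2 e^{-16 \sigma} \sin(4 \eta) - 2 e^{-25 \sigma} \sin(5 \eta)$.
Substituting back: $T(s,t) = u(s - t, t)$.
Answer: $T(s, t) = -2 e^{-16 t} \sin(4 s - 4 t) - 2 e^{-25 t} \sin(5 s - 5 t)$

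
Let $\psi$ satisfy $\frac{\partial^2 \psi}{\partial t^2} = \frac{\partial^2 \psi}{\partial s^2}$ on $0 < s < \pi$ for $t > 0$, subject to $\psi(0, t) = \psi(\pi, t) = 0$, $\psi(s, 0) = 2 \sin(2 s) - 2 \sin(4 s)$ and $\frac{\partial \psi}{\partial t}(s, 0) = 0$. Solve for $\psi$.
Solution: Separating variables: $\psi = \sum [A_n \cos(\omega_n t) + B_n \sin(\omega_n t)] \sin(ns)$, $\omega_n = n$. From ICs: $A_2=2, A_4=-2$.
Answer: $\psi(s, t) = 2 \sin(2 s) \cos(2 t) - 2 \sin(4 s) \cos(4 t)$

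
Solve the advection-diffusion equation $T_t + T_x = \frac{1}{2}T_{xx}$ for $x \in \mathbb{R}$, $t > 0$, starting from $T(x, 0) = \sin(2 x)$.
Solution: Moving frame: $\eta = x - t$, $\sigma = t$, $T = u(\eta,\sigma)$, so $T_t = u_{\sigma} - u_{\eta}$ and $T_{xx} = u_{\eta\eta}$.
Hence $T_t + T_x = u_{\sigma}$ and the PDE becomes the heat equation $u_{\sigma} = \frac{1}{2}u_{\eta\eta}$ on $\eta \in \mathbb{R}$.
Initial data: $u(\eta,0) = T(\eta,0) = \sin(2 \eta)$. Each mode $\sin(n\eta)$ decays as $e^{-n^2\sigma/2}$ on $\mathbb{R}$, so $u(\eta,\sigma) = \sum c_n e^{-n^2\sigma/2} \sin(n\eta)$ with $c_2=1$: $u(\eta,\sigma) = e^{-2 \sigma} \sin(2 \eta)$.
Substituting back: $T(x,t) = u(x - t, t)$.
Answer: $T(x, t) = - e^{-2 t} \sin(2 t - 2 x)$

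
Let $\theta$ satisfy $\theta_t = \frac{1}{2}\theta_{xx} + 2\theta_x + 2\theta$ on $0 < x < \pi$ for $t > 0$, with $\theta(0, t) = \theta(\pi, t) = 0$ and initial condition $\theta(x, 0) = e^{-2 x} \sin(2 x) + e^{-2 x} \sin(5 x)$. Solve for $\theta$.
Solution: Substitute $\theta = e^{-2x}u$, i.e. $u = e^{2x}\theta$.
By the product rule, $\theta_x = e^{-2x}(u_x - 2u)$, $\theta_{xx} = e^{-2x}(u_{xx} - 4u_x + 4u)$, $\theta_t = e^{-2x}u_t$.
Substituting into the PDE and dividing by $e^{-2x}$: $u_t = \frac{1}{2}(u_{xx} - 4u_x + 4u) + 2(u_x - 2u) + 2u$.
The lower-order terms cancel, leaving the standard heat equation $u_t = \frac{1}{2}u_{xx}$.
Initial data for $u$: $u(x,0) = e^{2x}\theta(x,0) = \sin(2 x) + \sin(5 x)$. The boundary conditions carry over: $u(0,t) = u(\pi,t) = 0$.
Solve for $u$:
  Using separation of variables $u = X(x)G(t)$:
  Eigenfunctions: $\sin(nx)$, $n = 1, 2, 3, \ldots$
  General solution: $u(x, t) = \sum c_n \sin(nx) e^{-n^2 t/2}$
  Matching $u(x,0) = \sin(2 x) + \sin(5 x)$ term by term: $c_2=1, c_5=1$.
Hence $u(x,t) = e^{-2 t} \sin(2 x) + e^{-25 t/2} \sin(5 x)$.
Transform back: $\theta(x,t) = e^{-2x}u(x,t)$.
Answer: $\theta(x, t) = e^{-2 t} e^{-2 x} \sin(2 x) + e^{-25 t/2} e^{-2 x} \sin(5 x)$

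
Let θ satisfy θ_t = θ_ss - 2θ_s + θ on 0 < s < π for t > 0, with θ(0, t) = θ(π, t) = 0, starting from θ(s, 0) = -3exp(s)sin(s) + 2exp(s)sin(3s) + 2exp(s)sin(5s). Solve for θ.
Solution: Substitute θ = exp(s)u, i.e. u = exp(-s)θ.
By the product rule, θ_s = exp(s)(u_s + u), θ_ss = exp(s)(u_ss + 2u_s + u), θ_t = exp(s)u_t.
Substituting into the PDE and dividing by exp(s): u_t = (u_ss + 2u_s + u) - 2(u_s + u) + u.
The lower-order terms cancel, leaving the standard heat equation u_t = u_ss.
Initial data for u: u(s,0) = exp(-s)θ(s,0) = -3sin(s) + 2sin(3s) + 2sin(5s). The boundary conditions carry over: u(0,t) = u(π,t) = 0.
Solve for u:
  Using separation of variables u = X(s)G(t):
  Eigenfunctions: sin(ns), n = 1, 2, 3, ...
  General solution: u(s, t) = Σ c_n sin(ns) exp(-n² t)
  Matching u(s,0) = -3sin(s) + 2sin(3s) + 2sin(5s) term by term: c_1=-3, c_3=2, c_5=2.
Hence u(s,t) = -3exp(-t)sin(s) + 2exp(-9t)sin(3s) + 2exp(-25t)sin(5s).
Transform back: θ(s,t) = exp(s)u(s,t).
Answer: θ(s, t) = -3exp(s)exp(-t)sin(s) + 2exp(s)exp(-9t)sin(3s) + 2exp(s)exp(-25t)sin(5s)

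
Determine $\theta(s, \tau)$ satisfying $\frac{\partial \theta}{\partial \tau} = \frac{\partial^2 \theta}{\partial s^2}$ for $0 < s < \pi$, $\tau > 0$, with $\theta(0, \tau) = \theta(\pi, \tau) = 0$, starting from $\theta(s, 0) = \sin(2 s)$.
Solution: Using separation of variables $\theta = X(s)G(\tau)$:
Eigenfunctions: $\sin(ns)$, $n = 1, 2, 3, \ldots$
General solution: $\theta(s, \tau) = \sum c_n \sin(ns) e^{-n^2 \tau}$
Matching $\theta(s,0) = \sin(2 s)$ term by term: $c_2=1$.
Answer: $\theta(s, \tau) = e^{-4 \tau} \sin(2 s)$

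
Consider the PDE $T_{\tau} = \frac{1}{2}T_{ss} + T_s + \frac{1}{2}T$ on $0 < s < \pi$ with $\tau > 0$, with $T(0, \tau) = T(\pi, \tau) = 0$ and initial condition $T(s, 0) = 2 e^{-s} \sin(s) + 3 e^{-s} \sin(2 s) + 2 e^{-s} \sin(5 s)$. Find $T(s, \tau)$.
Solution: Substitute $T = e^{-s}u$.
Then $T_s = e^{-s}(u_s - u)$, $T_{ss} = e^{-s}(u_{ss} - 2u_s + u)$, $T_{\tau} = e^{-s}u_{\tau}$; substituting and dividing by $e^{-s}$, the lower-order terms cancel: $u_{\tau} = \frac{1}{2}u_{ss}$ (standard heat equation).
Data for $u$: $u(s,0) = e^{s}T(s,0) = 2 \sin(s) + 3 \sin(2 s) + 2 \sin(5 s)$. The boundary conditions carry over: $u(0,\tau) = u(\pi,\tau) = 0$.
Separating variables: $u = \sum c_n e^{-n^2\tau/2} \sin(ns)$. From $u(s,0) = 2 \sin(s) + 3 \sin(2 s) + 2 \sin(5 s)$: $c_1=2, c_2=3, c_5=2$.
So $u(s,\tau) = 3 e^{-2 \tau} \sin(2 s) + 2 e^{-\tau/2} \sin(s) + 2 e^{-25 \tau/2} \sin(5 s)$, and $T(s,\tau) = e^{-s}u(s,\tau)$.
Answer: $T(s, \tau) = 3 e^{-2 \tau} e^{-s} \sin(2 s) + 2 e^{-\tau/2} e^{-s} \sin(s) + 2 e^{-25 \tau/2} e^{-s} \sin(5 s)$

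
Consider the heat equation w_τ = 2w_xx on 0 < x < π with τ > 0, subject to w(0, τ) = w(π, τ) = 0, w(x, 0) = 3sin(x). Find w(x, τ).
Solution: Separating variables: w = Σ c_n exp(-2n²τ) sin(nx). From w(x,0) = 3sin(x): c_1=3.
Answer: w(x, τ) = 3exp(-2τ)sin(x)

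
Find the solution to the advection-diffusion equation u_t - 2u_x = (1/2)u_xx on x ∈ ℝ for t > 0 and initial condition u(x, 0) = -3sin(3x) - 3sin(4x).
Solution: Moving frame: η = x + 2t, σ = t, u = w(η,σ), so u_t = w_σ + 2w_η and u_xx = w_ηη.
Hence u_t - 2u_x = w_σ and the PDE becomes the heat equation w_σ = (1/2)w_ηη on η ∈ ℝ.
Initial data: w(η,0) = u(η,0) = -3sin(3η) - 3sin(4η). Each mode sin(nη) decays as exp(-n²σ/2) on ℝ, so w(η,σ) = Σ c_n exp(-n²σ/2) sin(nη) with c_3=-3, c_4=-3: w(η,σ) = -3exp(-8σ)sin(4η) - 3exp(-9σ/2)sin(3η).
Substituting back: u(x,t) = w(x + 2t, t).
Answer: u(x, t) = -3exp(-8t)sin(8t + 4x) - 3exp(-9t/2)sin(6t + 3x)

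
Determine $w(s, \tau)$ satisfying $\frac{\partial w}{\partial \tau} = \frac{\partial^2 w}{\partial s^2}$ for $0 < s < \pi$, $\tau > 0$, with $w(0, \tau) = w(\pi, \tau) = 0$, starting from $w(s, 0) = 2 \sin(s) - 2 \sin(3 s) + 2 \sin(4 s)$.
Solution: Separating variables: $w = \sum c_n e^{-n^2\tau} \sin(ns)$. From $w(s,0) = 2 \sin(s) - 2 \sin(3 s) + 2 \sin(4 s)$: $c_1=2, c_3=-2, c_4=2$.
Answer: $w(s, \tau) = 2 e^{-\tau} \sin(s) - 2 e^{-9 \tau} \sin(3 s) + 2 e^{-16 \tau} \sin(4 s)$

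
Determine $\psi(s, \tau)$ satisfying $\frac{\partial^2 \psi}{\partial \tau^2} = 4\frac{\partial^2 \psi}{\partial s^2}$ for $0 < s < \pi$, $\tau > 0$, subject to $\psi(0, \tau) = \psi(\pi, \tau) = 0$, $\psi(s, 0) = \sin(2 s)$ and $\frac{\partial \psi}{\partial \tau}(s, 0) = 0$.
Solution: Using separation of variables $\psi = X(s)T(\tau)$:
Eigenfunctions: $\sin(ns)$, $n = 1, 2, 3, \ldots$
General solution: $\psi(s, \tau) = \sum [A_n \cos(2n \tau) + B_n \sin(2n \tau)] \sin(ns)$
From $\psi(s,0) = \sin(2 s)$: $A_2=1$. From $\psi_{\tau}(s,0) = 0$: all $B_n = 0$.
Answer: $\psi(s, \tau) = \sin(2 s) \cos(4 \tau)$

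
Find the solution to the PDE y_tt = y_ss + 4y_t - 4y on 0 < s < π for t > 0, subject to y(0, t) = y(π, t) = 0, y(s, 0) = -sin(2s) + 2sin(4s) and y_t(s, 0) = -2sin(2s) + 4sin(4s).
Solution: Substitute y = exp(2t)u.
Then y_t = exp(2t)(u_t + 2u), y_tt = exp(2t)(u_tt + 4u_t + 4u), y_ss = exp(2t)u_ss; substituting and dividing by exp(2t), the lower-order terms cancel: u_tt = u_ss (standard wave equation).
Data for u: u(s,0) = y(s,0) = -sin(2s) + 2sin(4s); u_t(s,0) = y_t(s,0) - 2y(s,0) = 0. The boundary conditions carry over: u(0,t) = u(π,t) = 0.
Separating variables: u = Σ [A_n cos(ω_n t) + B_n sin(ω_n t)] sin(ns), ω_n = n. From ICs: A_2=-1, A_4=2.
So u(s,t) = -sin(2s)cos(2t) + 2sin(4s)cos(4t), and y(s,t) = exp(2t)u(s,t).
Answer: y(s, t) = -exp(2t)sin(2s)cos(2t) + 2exp(2t)sin(4s)cos(4t)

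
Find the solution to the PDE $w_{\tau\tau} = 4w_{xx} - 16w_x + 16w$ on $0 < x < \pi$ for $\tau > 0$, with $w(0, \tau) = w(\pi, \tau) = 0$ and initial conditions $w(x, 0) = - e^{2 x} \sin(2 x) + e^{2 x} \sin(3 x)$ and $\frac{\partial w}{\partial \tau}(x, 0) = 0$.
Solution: Substitute $w = e^{2x}u$, i.e. $u = e^{-2x}w$.
By the product rule, $w_x = e^{2x}(u_x + 2u)$, $w_{xx} = e^{2x}(u_{xx} + 4u_x + 4u)$, $w_{\tau\tau} = e^{2x}u_{\tau\tau}$.
Substituting into the PDE and dividing by $e^{2x}$: $u_{\tau\tau} = 4(u_{xx} + 4u_x + 4u) - 16(u_x + 2u) + 16u$.
The lower-order terms cancel, leaving the standard wave equation $u_{\tau\tau} = 4u_{xx}$.
Initial data for $u$: $u(x,0) = e^{-2x}w(x,0) = - \sin(2 x) + \sin(3 x)$; $u_{\tau}(x,0) = e^{-2x}w_{\tau}(x,0) = 0$. The boundary conditions carry over: $u(0,\tau) = u(\pi,\tau) = 0$.
Solve for $u$:
  Using separation of variables $u = X(x)T(\tau)$:
  Eigenfunctions: $\sin(nx)$, $n = 1, 2, 3, \ldots$
  General solution: $u(x, \tau) = \sum [A_n \cos(2n \tau) + B_n \sin(2n \tau)] \sin(nx)$
  From $u(x,0) = - \sin(2 x) + \sin(3 x)$: $A_2=-1, A_3=1$. From $u_{\tau}(x,0) = 0$: all $B_n = 0$.
Hence $u(x,\tau) = - \sin(2 x) \cos(4 \tau) + \sin(3 x) \cos(6 \tau)$.
Transform back: $w(x,\tau) = e^{2x}u(x,\tau)$.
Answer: $w(x, \tau) = - e^{2 x} \sin(2 x) \cos(4 \tau) + e^{2 x} \sin(3 x) \cos(6 \tau)$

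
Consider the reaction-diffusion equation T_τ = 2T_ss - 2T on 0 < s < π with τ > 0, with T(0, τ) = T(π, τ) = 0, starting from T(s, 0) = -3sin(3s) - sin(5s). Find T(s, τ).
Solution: Substitute T = exp(-2τ)u.
Then T_τ = exp(-2τ)(u_τ - 2u), T_ss = exp(-2τ)u_ss; substituting and dividing by exp(-2τ), the lower-order terms cancel: u_τ = 2u_ss (standard heat equation).
Data for u: u(s,0) = T(s,0) = -3sin(3s) - sin(5s). The boundary conditions carry over: u(0,τ) = u(π,τ) = 0.
Separating variables: u = Σ c_n exp(-2n²τ) sin(ns). From u(s,0) = -3sin(3s) - sin(5s): c_3=-3, c_5=-1.
So u(s,τ) = -3exp(-18τ)sin(3s) - exp(-50τ)sin(5s), and T(s,τ) = exp(-2τ)u(s,τ).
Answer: T(s, τ) = -3exp(-20τ)sin(3s) - exp(-52τ)sin(5s)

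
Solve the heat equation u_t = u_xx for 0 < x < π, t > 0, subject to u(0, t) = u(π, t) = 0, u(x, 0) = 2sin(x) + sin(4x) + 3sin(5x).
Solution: Separating variables: u = Σ c_n exp(-n²t) sin(nx). From u(x,0) = 2sin(x) + sin(4x) + 3sin(5x): c_1=2, c_4=1, c_5=3.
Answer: u(x, t) = 2exp(-t)sin(x) + exp(-16t)sin(4x) + 3exp(-25t)sin(5x)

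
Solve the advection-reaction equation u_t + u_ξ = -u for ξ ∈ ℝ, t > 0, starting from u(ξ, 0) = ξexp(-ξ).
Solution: Substitute u = exp(-ξ)w, i.e. w = exp(ξ)u.
By the product rule, u_ξ = exp(-ξ)(w_ξ - w), u_t = exp(-ξ)w_t.
Substituting into the PDE and dividing by exp(-ξ): w_t + (w_ξ - w) = -w.
The lower-order terms cancel, leaving the standard advection equation w_t + w_ξ = 0.
Initial data for w: w(ξ,0) = exp(ξ)u(ξ,0) = ξ.
Solve for w:
  By method of characteristics (waves move right with speed 1):
  Along characteristics ξ - t = const, w is constant, so w(ξ,t) = f(ξ - t) with f = w(·, 0).
Hence w(ξ,t) = -t + ξ.
Transform back: u(ξ,t) = exp(-ξ)w(ξ,t).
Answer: u(ξ, t) = -texp(-ξ) + ξexp(-ξ)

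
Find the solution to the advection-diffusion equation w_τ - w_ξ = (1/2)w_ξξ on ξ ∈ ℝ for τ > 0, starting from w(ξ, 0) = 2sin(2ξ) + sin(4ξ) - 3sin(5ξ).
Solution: Moving frame: η = ξ + τ, σ = τ, w = u(η,σ), so w_τ = u_σ + u_η and w_ξξ = u_ηη.
Hence w_τ - w_ξ = u_σ and the PDE becomes the heat equation u_σ = (1/2)u_ηη on η ∈ ℝ.
Initial data: u(η,0) = w(η,0) = 2sin(2η) + sin(4η) - 3sin(5η). Each mode sin(nη) decays as exp(-n²σ/2) on ℝ, so u(η,σ) = Σ c_n exp(-n²σ/2) sin(nη) with c_2=2, c_4=1, c_5=-3: u(η,σ) = 2exp(-2σ)sin(2η) + exp(-8σ)sin(4η) - 3exp(-25σ/2)sin(5η).
Substituting back: w(ξ,τ) = u(ξ + τ, τ).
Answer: w(ξ, τ) = 2exp(-2τ)sin(2ξ + 2τ) + exp(-8τ)sin(4ξ + 4τ) - 3exp(-25τ/2)sin(5ξ + 5τ)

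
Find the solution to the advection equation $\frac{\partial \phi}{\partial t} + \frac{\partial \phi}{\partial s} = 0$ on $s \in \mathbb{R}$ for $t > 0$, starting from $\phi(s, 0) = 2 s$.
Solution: By method of characteristics (waves move right with speed 1):
Along characteristics $s - t =$ const, $\phi$ is constant, so $\phi(s,t) = f(s - t)$ with $f = \phi( \cdot , 0)$.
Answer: $\phi(s, t) = 2 s - 2 t$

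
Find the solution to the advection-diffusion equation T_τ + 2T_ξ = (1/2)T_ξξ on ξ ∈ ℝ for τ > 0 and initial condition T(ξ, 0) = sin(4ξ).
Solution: Change to a moving frame: let η = ξ - 2τ, σ = τ and write T(ξ,τ) = u(η,σ).
By the chain rule T_τ = u_σ - 2u_η, T_ξ = u_η, T_ξξ = u_ηη.
Then T_τ + 2T_ξ = u_σ: the advection term cancels and the PDE becomes the heat equation u_σ = (1/2)u_ηη on η ∈ ℝ.
Initial data: u(η,0) = T(η,0) = sin(4η).
On η ∈ ℝ each mode satisfies (sin(nη))″ = -n² sin(nη), so exp(-n²σ/2) sin(nη) solves the heat equation; by superposition u(η,σ) = Σ c_n exp(-n²σ/2) sin(nη).
Reading off the coefficients: c_4=1, so u(η,σ) = exp(-8σ)sin(4η).
Substituting back η = ξ - 2τ, σ = τ: T(ξ,τ) = u(ξ - 2τ, τ).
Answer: T(ξ, τ) = exp(-8τ)sin(4ξ - 8τ)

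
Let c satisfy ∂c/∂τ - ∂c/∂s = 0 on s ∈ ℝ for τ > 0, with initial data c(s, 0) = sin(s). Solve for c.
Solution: By method of characteristics (waves move left with speed 1):
Along characteristics s + τ = const, c is constant, so c(s,τ) = f(s + τ) with f = c(·, 0).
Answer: c(s, τ) = sin(s + τ)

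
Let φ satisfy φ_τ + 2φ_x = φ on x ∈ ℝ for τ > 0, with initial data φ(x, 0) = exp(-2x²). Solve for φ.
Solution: Substitute φ = exp(τ)u.
Then φ_τ = exp(τ)(u_τ + u), φ_x = exp(τ)u_x; substituting and dividing by exp(τ), the lower-order terms cancel: u_τ + 2u_x = 0 (standard advection equation).
Data for u: u(x,0) = φ(x,0) = exp(-2x²).
By characteristics (dx/dτ = 2), u(x,τ) = f(x - 2τ) with f = u(·, 0).
So u(x,τ) = exp(-2(x - 2τ)²), and φ(x,τ) = exp(τ)u(x,τ).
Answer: φ(x, τ) = exp(τ)exp(-2(x - 2τ)²)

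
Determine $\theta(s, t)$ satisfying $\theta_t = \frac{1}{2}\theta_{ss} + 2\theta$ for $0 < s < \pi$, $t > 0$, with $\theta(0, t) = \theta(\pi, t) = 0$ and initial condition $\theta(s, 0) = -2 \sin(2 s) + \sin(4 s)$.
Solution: Substitute $\theta = e^{2t}u$, i.e. $u = e^{-2t}\theta$.
By the product rule, $\theta_t = e^{2t}(u_t + 2u)$, $\theta_{ss} = e^{2t}u_{ss}$.
Substituting into the PDE and dividing by $e^{2t}$: $u_t + 2u = \frac{1}{2}u_{ss} + 2u$.
The lower-order terms cancel, leaving the standard heat equation $u_t = \frac{1}{2}u_{ss}$.
Initial data for $u$: $u(s,0) = \theta(s,0) = -2 \sin(2 s) + \sin(4 s)$. The boundary conditions carry over: $u(0,t) = u(\pi,t) = 0$.
Solve for $u$:
  Using separation of variables $u = X(s)G(t)$:
  Eigenfunctions: $\sin(ns)$, $n = 1, 2, 3, \ldots$
  General solution: $u(s, t) = \sum c_n \sin(ns) e^{-n^2 t/2}$
  Matching $u(s,0) = -2 \sin(2 s) + \sin(4 s)$ term by term: $c_2=-2, c_4=1$.
Hence $u(s,t) = -2 e^{-2 t} \sin(2 s) + e^{-8 t} \sin(4 s)$.
Transform back: $\theta(s,t) = e^{2t}u(s,t)$.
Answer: $\theta(s, t) = -2 \sin(2 s) + e^{-6 t} \sin(4 s)$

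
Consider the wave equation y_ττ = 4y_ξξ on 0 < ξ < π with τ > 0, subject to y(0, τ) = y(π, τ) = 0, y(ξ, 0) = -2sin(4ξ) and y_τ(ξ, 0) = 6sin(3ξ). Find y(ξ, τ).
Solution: Using separation of variables y = X(ξ)T(τ):
Eigenfunctions: sin(nξ), n = 1, 2, 3, ...
General solution: y(ξ, τ) = Σ [A_n cos(2n τ) + B_n sin(2n τ)] sin(nξ)
From y(ξ,0) = -2sin(4ξ): A_4=-2. From y_τ(ξ,0) = 6sin(3ξ), using y_τ(ξ,0) = Σ ω_n B_n sin(nξ) with ω_n = 2n: B_3 = 6/6 = 1.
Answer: y(ξ, τ) = sin(3ξ)sin(6τ) - 2sin(4ξ)cos(8τ)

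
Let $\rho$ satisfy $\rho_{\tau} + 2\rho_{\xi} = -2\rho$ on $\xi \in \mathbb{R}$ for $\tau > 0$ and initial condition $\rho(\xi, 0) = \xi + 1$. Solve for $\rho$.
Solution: Substitute $\rho = e^{-2\tau}u$.
Then $\rho_{\tau} = e^{-2\tau}(u_{\tau} - 2u)$, $\rho_{\xi} = e^{-2\tau}u_{\xi}$; substituting and dividing by $e^{-2\tau}$, the lower-order terms cancel: $u_{\tau} + 2u_{\xi} = 0$ (standard advection equation).
Data for $u$: $u(\xi,0) = \rho(\xi,0) = \xi + 1$.
By characteristics ($d\xi/d\tau = 2$), $u(\xi,\tau) = f(\xi - 2\tau)$ with $f = u( \cdot , 0)$.
So $u(\xi,\tau) = \xi - 2 \tau + 1$, and $\rho(\xi,\tau) = e^{-2\tau}u(\xi,\tau)$.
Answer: $\rho(\xi, \tau) = -2 \tau e^{-2 \tau} + \xi e^{-2 \tau} + e^{-2 \tau}$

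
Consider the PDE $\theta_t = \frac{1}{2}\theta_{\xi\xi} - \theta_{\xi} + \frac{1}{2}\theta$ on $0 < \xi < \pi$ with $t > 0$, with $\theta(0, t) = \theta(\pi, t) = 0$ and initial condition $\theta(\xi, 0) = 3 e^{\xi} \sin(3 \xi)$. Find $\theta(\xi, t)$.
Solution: Substitute $\theta = e^{\xi}u$.
Then $\theta_{\xi} = e^{\xi}(u_{\xi} + u)$, $\theta_{\xi\xi} = e^{\xi}(u_{\xi\xi} + 2u_{\xi} + u)$, $\theta_t = e^{\xi}u_t$; substituting and dividing by $e^{\xi}$, the lower-order terms cancel: $u_t = \frac{1}{2}u_{\xi\xi}$ (standard heat equation).
Data for $u$: $u(\xi,0) = e^{-\xi}\theta(\xi,0) = 3 \sin(3 \xi)$. The boundary conditions carry over: $u(0,t) = u(\pi,t) = 0$.
Separating variables: $u = \sum c_n e^{-n^2t/2} \sin(n\xi)$. From $u(\xi,0) = 3 \sin(3 \xi)$: $c_3=3$.
So $u(\xi,t) = 3 e^{-9 t/2} \sin(3 \xi)$, and $\theta(\xi,t) = e^{\xi}u(\xi,t)$.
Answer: $\theta(\xi, t) = 3 e^{\xi} e^{-9 t/2} \sin(3 \xi)$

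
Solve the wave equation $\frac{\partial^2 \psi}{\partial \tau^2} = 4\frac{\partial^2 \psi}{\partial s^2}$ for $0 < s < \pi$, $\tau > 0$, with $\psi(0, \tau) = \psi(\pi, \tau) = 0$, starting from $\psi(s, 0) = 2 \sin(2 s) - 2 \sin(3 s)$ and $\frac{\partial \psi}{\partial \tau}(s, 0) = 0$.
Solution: Using separation of variables $\psi = X(s)T(\tau)$:
Eigenfunctions: $\sin(ns)$, $n = 1, 2, 3, \ldots$
General solution: $\psi(s, \tau) = \sum [A_n \cos(2n \tau) + B_n \sin(2n \tau)] \sin(ns)$
From $\psi(s,0) = 2 \sin(2 s) - 2 \sin(3 s)$: $A_2=2, A_3=-2$. From $\psi_{\tau}(s,0) = 0$: all $B_n = 0$.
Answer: $\psi(s, \tau) = 2 \sin(2 s) \cos(4 \tau) - 2 \sin(3 s) \cos(6 \tau)$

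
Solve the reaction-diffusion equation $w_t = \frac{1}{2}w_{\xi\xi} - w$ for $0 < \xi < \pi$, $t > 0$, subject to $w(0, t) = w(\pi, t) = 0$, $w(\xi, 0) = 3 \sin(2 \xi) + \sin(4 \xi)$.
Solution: Substitute $w = e^{-t}u$.
Then $w_t = e^{-t}(u_t - u)$, $w_{\xi\xi} = e^{-t}u_{\xi\xi}$; substituting and dividing by $e^{-t}$, the lower-order terms cancel: $u_t = \frac{1}{2}u_{\xi\xi}$ (standard heat equation).
Data for $u$: $u(\xi,0) = w(\xi,0) = 3 \sin(2 \xi) + \sin(4 \xi)$. The boundary conditions carry over: $u(0,t) = u(\pi,t) = 0$.
Separating variables: $u = \sum c_n e^{-n^2t/2} \sin(n\xi)$. From $u(\xi,0) = 3 \sin(2 \xi) + \sin(4 \xi)$: $c_2=3, c_4=1$.
So $u(\xi,t) = 3 e^{-2 t} \sin(2 \xi) + e^{-8 t} \sin(4 \xi)$, and $w(\xi,t) = e^{-t}u(\xi,t)$.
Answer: $w(\xi, t) = 3 e^{-3 t} \sin(2 \xi) + e^{-9 t} \sin(4 \xi)$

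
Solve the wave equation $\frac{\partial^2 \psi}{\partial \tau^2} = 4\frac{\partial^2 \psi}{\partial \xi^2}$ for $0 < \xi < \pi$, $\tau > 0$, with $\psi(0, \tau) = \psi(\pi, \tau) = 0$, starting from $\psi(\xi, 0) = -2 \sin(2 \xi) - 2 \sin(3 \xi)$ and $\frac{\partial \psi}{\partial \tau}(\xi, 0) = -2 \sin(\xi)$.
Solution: Using separation of variables $\psi = X(\xi)T(\tau)$:
Eigenfunctions: $\sin(n\xi)$, $n = 1, 2, 3, \ldots$
General solution: $\psi(\xi, \tau) = \sum [A_n \cos(2n \tau) + B_n \sin(2n \tau)] \sin(n\xi)$
From $\psi(\xi,0) = -2 \sin(2 \xi) - 2 \sin(3 \xi)$: $A_2=-2, A_3=-2$. From $\psi_{\tau}(\xi,0) = -2 \sin(\xi)$, using $\psi_{\tau}(\xi,0) = \sum \omega_n B_n \sin(n\xi)$ with $\omega_n = 2n$: $B_1 = (-2)/2 = -1$.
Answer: $\psi(\xi, \tau) = - \sin(2 \tau) \sin(\xi) - 2 \sin(2 \xi) \cos(4 \tau) - 2 \sin(3 \xi) \cos(6 \tau)$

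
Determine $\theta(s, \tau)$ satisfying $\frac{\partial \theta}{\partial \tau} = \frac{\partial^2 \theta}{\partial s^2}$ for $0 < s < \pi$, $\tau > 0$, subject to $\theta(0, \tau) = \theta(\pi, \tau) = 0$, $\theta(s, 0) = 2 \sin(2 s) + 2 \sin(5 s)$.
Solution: Using separation of variables $\theta = X(s)G(\tau)$:
Eigenfunctions: $\sin(ns)$, $n = 1, 2, 3, \ldots$
General solution: $\theta(s, \tau) = \sum c_n \sin(ns) e^{-n^2 \tau}$
Matching $\theta(s,0) = 2 \sin(2 s) + 2 \sin(5 s)$ term by term: $c_2=2, c_5=2$.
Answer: $\theta(s, \tau) = 2 e^{-4 \tau} \sin(2 s) + 2 e^{-25 \tau} \sin(5 s)$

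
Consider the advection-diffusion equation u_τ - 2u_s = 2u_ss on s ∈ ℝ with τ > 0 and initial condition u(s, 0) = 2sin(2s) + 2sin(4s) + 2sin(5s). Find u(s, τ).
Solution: Moving frame: η = s + 2τ, σ = τ, u = w(η,σ), so u_τ = w_σ + 2w_η and u_ss = w_ηη.
Hence u_τ - 2u_s = w_σ and the PDE becomes the heat equation w_σ = 2w_ηη on η ∈ ℝ.
Initial data: w(η,0) = u(η,0) = 2sin(2η) + 2sin(4η) + 2sin(5η). Each mode sin(nη) decays as exp(-2n²σ) on ℝ, so w(η,σ) = Σ c_n exp(-2n²σ) sin(nη) with c_2=2, c_4=2, c_5=2: w(η,σ) = 2exp(-8σ)sin(2η) + 2exp(-32σ)sin(4η) + 2exp(-50σ)sin(5η).
Substituting back: u(s,τ) = w(s + 2τ, τ).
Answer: u(s, τ) = 2exp(-8τ)sin(2s + 4τ) + 2exp(-32τ)sin(4s + 8τ) + 2exp(-50τ)sin(5s + 10τ)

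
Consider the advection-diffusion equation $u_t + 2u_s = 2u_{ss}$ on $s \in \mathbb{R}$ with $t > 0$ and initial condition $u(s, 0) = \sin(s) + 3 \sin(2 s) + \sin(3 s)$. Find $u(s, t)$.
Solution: Change to a moving frame: let $\eta = s - 2t$, $\sigma = t$ and write $u(s,t) = w(\eta,\sigma)$.
By the chain rule $u_t = w_{\sigma} - 2w_{\eta}$, $u_s = w_{\eta}$, $u_{ss} = w_{\eta\eta}$.
Then $u_t + 2u_s = w_{\sigma}$: the advection term cancels and the PDE becomes the heat equation $w_{\sigma} = 2w_{\eta\eta}$ on $\eta \in \mathbb{R}$.
Initial data: $w(\eta,0) = u(\eta,0) = \sin(\eta) + 3 \sin(2 \eta) + \sin(3 \eta)$.
On $\eta \in \mathbb{R}$ each mode satisfies $(\sin(n\eta))'' = -n^2 \sin(n\eta)$, so $e^{-2n^2\sigma} \sin(n\eta)$ solves the heat equation; by superposition $w(\eta,\sigma) = \sum c_n e^{-2n^2\sigma} \sin(n\eta)$.
Reading off the coefficients: $c_1=1, c_2=3, c_3=1$, so $w(\eta,\sigma) = e^{-2 \sigma} \sin(\eta) + 3 e^{-8 \sigma} \sin(2 \eta) + e^{-18 \sigma} \sin(3 \eta)$.
Substituting back $\eta = s - 2t$, $\sigma = t$: $u(s,t) = w(s - 2t, t)$.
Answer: $u(s, t) = e^{-2 t} \sin(s - 2 t) + 3 e^{-8 t} \sin(2 s - 4 t) + e^{-18 t} \sin(3 s - 6 t)$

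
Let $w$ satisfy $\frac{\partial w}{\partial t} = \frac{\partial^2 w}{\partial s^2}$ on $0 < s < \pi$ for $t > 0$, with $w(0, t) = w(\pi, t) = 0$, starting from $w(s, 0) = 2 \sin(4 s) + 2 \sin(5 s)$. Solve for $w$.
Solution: Using separation of variables $w = X(s)T(t)$:
Eigenfunctions: $\sin(ns)$, $n = 1, 2, 3, \ldots$
General solution: $w(s, t) = \sum c_n \sin(ns) e^{-n^2 t}$
Matching $w(s,0) = 2 \sin(4 s) + 2 \sin(5 s)$ term by term: $c_4=2, c_5=2$.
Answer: $w(s, t) = 2 e^{-16 t} \sin(4 s) + 2 e^{-25 t} \sin(5 s)$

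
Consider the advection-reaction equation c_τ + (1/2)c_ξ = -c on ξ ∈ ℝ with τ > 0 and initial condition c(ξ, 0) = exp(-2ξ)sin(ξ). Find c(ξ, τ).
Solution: Substitute c = exp(-2ξ)u.
Then c_ξ = exp(-2ξ)(u_ξ - 2u), c_τ = exp(-2ξ)u_τ; substituting and dividing by exp(-2ξ), the lower-order terms cancel: u_τ + (1/2)u_ξ = 0 (standard advection equation).
Data for u: u(ξ,0) = exp(2ξ)c(ξ,0) = sin(ξ).
By characteristics (dξ/dτ = 1/2), u(ξ,τ) = f(ξ - (1/2)τ) with f = u(·, 0).
So u(ξ,τ) = sin(ξ - τ/2), and c(ξ,τ) = exp(-2ξ)u(ξ,τ).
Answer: c(ξ, τ) = exp(-2ξ)sin(ξ - τ/2)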